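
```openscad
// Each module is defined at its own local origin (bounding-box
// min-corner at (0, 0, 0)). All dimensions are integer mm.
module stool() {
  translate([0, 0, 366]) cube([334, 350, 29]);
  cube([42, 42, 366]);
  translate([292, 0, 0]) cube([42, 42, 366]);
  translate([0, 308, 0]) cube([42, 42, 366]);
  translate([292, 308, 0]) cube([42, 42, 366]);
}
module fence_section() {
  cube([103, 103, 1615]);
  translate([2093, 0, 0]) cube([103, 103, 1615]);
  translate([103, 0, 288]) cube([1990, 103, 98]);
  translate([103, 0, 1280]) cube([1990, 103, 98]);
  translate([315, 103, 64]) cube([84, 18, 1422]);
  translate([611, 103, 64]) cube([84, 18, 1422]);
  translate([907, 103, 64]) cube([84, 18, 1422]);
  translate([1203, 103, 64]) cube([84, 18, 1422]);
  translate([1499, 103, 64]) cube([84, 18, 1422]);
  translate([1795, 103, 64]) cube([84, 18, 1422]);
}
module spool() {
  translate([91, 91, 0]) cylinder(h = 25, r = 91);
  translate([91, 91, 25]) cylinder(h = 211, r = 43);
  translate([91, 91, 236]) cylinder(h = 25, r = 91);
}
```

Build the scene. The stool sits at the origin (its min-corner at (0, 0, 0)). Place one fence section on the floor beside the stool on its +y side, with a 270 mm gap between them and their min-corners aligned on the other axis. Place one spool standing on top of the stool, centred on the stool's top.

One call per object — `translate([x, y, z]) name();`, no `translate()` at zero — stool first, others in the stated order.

stool();
translate([0, 620, 0]) fence_section();
translate([76, 84, 395]) spool();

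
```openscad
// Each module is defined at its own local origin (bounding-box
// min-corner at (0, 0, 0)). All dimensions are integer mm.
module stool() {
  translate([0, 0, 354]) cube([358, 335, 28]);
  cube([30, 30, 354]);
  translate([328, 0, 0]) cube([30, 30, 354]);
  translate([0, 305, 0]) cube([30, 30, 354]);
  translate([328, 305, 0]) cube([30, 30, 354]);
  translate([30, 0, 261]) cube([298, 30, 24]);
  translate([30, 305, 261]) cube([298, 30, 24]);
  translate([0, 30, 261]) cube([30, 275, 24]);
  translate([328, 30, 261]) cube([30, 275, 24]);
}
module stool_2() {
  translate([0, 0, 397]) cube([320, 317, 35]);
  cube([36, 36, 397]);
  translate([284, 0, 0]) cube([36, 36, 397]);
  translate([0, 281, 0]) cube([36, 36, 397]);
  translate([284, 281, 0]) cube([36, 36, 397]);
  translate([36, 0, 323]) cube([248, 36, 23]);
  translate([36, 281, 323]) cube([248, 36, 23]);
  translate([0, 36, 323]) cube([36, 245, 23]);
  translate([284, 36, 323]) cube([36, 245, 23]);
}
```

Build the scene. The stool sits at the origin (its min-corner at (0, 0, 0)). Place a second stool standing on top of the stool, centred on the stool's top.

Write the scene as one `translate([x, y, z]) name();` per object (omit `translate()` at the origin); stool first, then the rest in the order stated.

stool();
translate([19, 9, 382]) stool_2();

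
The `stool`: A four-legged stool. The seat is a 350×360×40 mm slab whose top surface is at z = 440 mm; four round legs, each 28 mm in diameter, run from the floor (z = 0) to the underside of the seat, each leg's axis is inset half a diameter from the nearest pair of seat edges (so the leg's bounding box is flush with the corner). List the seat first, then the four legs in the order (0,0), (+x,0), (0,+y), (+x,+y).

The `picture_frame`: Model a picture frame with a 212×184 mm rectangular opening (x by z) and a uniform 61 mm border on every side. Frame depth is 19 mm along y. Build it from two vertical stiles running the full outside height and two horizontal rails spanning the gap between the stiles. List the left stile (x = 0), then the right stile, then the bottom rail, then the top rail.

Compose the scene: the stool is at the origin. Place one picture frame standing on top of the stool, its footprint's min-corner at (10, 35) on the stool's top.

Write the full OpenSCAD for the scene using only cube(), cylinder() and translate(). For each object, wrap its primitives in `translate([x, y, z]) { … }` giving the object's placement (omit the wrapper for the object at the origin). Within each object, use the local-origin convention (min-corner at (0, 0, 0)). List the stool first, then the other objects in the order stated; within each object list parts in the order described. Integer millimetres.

translate([0, 0, 400]) cube([350, 360, 40]);
translate([14, 14, 0]) cylinder(h = 400, r = 14);
translate([336, 14, 0]) cylinder(h = 400, r = 14);
translate([14, 346, 0]) cylinder(h = 400, r = 14);
translate([336, 346, 0]) cylinder(h = 400, r = 14);
translate([10, 35, 440]) {
  cube([61, 19, 306]);
  translate([273, 0, 0]) cube([61, 19, 306]);
  translate([61, 0, 0]) cube([212, 19, 61]);
  translate([61, 0, 245]) cube([212, 19, 61]);
}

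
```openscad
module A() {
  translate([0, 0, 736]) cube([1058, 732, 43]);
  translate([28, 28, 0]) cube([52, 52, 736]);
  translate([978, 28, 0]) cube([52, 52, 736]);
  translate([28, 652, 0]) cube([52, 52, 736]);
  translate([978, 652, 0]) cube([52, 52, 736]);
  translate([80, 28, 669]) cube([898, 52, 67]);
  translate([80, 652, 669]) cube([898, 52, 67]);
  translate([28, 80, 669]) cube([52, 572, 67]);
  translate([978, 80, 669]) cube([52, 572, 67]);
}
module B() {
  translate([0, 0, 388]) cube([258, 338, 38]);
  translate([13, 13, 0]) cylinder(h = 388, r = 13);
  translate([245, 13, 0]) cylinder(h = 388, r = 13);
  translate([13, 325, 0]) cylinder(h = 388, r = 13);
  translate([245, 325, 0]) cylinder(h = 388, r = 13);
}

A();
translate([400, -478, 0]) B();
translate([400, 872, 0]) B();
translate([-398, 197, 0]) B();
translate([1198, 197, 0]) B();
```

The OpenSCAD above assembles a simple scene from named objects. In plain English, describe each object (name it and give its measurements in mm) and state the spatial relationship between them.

A is a table: top 1058 mm (x) × 732 mm (y), 43 mm thick, upper face at z = 779 mm, on four 52×52 mm square legs, each inset 28 mm from the nearest pair of top edges, running from z = 0 to the bottom of the top. Four apron rails, 52 mm thick and 67 mm tall, run between adjacent legs with their top edges flush with the underside of the top and their outer faces flush with the legs' outer faces.

B is a simple wooden stool: a rectangular seat 258 mm (x) by 338 mm (y), 38 mm thick, top face at z = 426 mm, on four round legs, each 26 mm in diameter. The legs rest on z = 0, each leg's axis is inset half a diameter from the nearest pair of seat edges (so the leg's bounding box is flush with the corner).

Four stools sit around the table at the −y, +y, −x, +x sides.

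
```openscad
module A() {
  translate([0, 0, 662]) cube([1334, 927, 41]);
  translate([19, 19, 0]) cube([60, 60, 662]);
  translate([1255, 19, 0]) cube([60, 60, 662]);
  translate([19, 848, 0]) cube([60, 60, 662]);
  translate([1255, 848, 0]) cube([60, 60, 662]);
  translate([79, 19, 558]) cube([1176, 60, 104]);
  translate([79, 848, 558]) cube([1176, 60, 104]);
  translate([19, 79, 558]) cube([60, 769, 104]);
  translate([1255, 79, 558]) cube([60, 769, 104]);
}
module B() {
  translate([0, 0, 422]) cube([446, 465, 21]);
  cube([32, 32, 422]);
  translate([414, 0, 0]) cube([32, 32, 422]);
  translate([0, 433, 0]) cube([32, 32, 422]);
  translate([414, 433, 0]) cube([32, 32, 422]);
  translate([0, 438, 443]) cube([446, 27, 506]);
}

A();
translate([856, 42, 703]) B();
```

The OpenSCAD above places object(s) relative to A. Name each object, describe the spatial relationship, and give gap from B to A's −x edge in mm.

The chair's min-x is at 856; the table's min-x is 0; gap = 856 mm.

A is a table. B is a chair. The chair is on top of the table. The gap from the chair to the table's −x edge is 856 mm.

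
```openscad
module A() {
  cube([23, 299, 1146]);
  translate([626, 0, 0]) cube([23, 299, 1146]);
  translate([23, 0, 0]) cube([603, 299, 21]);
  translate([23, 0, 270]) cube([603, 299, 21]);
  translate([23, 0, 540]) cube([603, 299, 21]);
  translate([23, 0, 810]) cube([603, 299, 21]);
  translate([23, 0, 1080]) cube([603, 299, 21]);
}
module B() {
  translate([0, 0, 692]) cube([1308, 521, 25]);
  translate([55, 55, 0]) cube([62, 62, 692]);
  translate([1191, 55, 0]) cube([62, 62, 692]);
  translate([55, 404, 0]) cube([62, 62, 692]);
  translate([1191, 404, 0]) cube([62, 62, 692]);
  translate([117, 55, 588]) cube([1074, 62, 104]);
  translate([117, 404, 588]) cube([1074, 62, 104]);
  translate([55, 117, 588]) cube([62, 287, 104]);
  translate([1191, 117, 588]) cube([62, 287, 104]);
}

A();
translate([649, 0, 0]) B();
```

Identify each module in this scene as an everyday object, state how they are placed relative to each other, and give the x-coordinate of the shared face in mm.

A is a bookshelf. B is a table. The table is against the bookshelf's +x side, with their −y faces flush. The x-coordinate of the shared face is 649 mm.

The bookshelf's +x face and the table's −x face are both at x = 649 mm.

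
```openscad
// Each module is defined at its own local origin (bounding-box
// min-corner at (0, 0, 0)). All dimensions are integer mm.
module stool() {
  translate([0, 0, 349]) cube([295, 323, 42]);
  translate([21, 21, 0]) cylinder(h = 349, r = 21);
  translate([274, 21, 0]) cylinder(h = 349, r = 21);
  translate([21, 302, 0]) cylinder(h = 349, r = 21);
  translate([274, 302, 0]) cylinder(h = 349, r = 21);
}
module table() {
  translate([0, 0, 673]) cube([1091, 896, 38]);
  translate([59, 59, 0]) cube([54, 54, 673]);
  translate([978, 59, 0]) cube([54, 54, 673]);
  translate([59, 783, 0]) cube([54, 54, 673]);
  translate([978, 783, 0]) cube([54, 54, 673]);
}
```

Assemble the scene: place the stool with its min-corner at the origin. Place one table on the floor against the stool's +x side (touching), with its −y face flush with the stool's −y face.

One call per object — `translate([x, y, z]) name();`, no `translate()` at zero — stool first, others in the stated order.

stool();
translate([295, 0, 0]) table();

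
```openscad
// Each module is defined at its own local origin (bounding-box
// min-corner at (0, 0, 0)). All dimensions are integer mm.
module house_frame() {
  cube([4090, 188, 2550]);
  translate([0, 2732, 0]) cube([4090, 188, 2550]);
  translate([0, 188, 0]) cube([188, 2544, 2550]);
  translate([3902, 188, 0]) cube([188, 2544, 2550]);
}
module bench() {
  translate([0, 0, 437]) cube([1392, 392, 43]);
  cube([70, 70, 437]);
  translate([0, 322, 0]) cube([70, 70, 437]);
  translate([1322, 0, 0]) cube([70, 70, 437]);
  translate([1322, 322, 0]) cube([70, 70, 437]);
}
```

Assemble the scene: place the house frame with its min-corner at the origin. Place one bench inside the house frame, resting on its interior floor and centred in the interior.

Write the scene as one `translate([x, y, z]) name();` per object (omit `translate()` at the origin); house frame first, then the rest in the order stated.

house_frame();
translate([1349, 1264, 0]) bench();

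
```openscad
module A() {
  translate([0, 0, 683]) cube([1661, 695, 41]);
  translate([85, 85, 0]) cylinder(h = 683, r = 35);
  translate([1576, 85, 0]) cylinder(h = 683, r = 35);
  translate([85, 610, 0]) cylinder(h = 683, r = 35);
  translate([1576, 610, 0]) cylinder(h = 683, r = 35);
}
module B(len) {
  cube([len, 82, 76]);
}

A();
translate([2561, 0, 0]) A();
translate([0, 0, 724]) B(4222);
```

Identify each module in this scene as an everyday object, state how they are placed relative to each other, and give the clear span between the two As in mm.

Second table starts at x = 2561; first ends at x = 1661; clear span = 2561 − 1661 = 900 mm.

A is a table. B is a beam. A beam spans the tops of two tables. The clear span between the two tables is 900 mm.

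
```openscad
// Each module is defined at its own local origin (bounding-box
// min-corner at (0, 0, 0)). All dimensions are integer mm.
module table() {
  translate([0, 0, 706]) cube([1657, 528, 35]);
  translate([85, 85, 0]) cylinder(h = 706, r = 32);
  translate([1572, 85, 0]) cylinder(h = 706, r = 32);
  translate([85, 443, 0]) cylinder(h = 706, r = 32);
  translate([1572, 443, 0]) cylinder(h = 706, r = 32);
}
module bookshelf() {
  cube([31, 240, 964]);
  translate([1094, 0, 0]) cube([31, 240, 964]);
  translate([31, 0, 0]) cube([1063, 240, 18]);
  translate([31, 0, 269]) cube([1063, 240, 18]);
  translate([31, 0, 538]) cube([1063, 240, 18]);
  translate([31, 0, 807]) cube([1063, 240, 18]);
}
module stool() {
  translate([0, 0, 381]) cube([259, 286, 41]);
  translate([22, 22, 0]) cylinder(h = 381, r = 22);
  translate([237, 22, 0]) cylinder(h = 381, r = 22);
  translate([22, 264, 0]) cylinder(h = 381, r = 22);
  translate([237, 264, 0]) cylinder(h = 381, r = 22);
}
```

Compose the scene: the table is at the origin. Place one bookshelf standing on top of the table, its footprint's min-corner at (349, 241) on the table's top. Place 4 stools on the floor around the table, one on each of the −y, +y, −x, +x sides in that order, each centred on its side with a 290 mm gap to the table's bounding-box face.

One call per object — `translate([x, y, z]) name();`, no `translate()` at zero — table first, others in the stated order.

table();
translate([349, 241, 741]) bookshelf();
translate([699, -576, 0]) stool();
translate([699, 818, 0]) stool();
translate([-549, 121, 0]) stool();
translate([1947, 121, 0]) stool();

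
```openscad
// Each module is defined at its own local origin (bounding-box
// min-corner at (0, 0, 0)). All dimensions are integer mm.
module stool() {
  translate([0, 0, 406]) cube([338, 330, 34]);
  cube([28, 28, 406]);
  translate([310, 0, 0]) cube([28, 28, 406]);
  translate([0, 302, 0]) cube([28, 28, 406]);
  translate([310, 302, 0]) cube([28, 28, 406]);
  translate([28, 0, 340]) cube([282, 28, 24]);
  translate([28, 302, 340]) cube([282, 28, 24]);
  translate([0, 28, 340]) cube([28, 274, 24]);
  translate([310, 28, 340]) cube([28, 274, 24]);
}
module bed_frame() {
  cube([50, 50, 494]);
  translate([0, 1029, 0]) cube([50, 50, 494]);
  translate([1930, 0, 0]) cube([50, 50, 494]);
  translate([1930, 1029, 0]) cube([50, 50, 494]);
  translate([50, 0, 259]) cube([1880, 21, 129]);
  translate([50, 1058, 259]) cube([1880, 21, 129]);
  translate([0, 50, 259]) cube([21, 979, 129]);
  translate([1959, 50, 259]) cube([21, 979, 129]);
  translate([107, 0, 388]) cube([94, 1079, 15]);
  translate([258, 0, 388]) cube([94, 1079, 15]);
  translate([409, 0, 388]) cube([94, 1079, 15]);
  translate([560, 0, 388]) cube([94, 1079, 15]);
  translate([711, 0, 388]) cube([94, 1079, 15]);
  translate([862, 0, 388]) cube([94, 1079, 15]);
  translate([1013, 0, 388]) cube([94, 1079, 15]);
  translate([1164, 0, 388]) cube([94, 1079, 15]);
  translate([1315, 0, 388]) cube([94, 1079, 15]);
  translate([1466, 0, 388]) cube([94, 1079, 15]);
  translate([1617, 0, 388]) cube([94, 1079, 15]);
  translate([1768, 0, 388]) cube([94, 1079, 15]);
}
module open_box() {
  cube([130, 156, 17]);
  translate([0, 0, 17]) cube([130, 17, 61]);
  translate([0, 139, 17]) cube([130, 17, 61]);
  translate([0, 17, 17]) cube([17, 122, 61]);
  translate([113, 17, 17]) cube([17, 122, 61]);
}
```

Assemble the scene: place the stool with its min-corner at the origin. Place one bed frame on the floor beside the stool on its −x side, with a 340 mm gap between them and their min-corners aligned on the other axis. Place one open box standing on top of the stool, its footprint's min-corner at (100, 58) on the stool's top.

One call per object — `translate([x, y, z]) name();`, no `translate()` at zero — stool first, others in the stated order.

stool();
translate([-2320, 0, 0]) bed_frame();
translate([100, 58, 440]) open_box();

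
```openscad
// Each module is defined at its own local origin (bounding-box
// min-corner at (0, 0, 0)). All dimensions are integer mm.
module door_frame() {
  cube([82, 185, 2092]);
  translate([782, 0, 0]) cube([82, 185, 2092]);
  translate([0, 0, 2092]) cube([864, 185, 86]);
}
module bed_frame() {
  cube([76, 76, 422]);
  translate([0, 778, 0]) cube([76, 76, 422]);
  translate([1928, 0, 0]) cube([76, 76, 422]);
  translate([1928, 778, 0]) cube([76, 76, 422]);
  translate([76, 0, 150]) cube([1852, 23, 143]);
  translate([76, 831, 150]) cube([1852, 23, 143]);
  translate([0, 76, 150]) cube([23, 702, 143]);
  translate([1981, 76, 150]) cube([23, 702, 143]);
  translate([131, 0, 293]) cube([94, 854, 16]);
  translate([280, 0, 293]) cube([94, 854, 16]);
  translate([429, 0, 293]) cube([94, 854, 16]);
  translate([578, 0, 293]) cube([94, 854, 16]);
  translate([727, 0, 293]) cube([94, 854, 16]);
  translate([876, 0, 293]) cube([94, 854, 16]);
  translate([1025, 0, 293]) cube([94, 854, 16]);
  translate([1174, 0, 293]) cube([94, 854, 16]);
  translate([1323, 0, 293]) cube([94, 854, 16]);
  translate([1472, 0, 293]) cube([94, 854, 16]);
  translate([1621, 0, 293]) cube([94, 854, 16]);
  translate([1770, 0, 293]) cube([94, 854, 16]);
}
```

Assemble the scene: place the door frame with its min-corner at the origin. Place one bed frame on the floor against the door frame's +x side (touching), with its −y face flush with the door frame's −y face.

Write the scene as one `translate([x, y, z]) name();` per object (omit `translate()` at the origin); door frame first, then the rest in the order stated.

door_frame();
translate([864, 0, 0]) bed_frame();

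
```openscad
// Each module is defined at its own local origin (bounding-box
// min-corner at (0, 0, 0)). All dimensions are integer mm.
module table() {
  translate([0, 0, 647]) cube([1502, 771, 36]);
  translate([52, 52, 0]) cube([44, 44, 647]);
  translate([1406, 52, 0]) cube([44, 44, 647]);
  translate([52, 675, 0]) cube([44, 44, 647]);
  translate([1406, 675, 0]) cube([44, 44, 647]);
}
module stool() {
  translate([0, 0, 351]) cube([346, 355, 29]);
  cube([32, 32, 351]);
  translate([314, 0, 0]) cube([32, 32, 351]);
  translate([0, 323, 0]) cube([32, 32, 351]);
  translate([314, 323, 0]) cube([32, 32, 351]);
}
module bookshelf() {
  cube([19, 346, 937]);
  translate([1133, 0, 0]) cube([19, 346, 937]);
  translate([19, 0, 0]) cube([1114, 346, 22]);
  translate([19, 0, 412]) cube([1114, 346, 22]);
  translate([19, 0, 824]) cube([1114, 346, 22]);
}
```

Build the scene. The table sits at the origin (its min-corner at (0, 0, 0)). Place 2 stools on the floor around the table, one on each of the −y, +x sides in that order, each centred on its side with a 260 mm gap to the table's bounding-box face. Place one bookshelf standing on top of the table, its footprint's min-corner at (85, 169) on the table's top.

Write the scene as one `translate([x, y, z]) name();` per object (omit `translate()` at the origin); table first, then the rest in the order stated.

table();
translate([578, -615, 0]) stool();
translate([1762, 208, 0]) stool();
translate([85, 169, 683]) bookshelf();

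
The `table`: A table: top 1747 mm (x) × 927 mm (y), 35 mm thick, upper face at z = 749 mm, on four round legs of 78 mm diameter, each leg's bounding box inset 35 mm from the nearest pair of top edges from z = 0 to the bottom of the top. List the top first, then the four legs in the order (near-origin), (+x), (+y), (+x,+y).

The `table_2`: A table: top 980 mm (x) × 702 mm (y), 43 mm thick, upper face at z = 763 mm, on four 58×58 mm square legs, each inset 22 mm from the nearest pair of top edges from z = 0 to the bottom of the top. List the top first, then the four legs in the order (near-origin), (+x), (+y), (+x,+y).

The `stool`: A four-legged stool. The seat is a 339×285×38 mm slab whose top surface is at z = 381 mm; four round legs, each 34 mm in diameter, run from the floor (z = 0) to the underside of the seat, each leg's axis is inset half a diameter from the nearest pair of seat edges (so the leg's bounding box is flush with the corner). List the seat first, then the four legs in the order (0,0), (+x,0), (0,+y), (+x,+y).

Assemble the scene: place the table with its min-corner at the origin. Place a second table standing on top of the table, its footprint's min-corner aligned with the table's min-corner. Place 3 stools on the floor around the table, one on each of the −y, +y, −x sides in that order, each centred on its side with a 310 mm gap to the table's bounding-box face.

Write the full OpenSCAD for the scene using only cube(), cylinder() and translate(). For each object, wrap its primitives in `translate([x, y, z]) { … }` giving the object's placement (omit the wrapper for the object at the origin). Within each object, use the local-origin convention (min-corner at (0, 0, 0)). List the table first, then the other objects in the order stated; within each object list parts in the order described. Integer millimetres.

translate([0, 0, 714]) cube([1747, 927, 35]);
translate([74, 74, 0]) cylinder(h = 714, r = 39);
translate([1673, 74, 0]) cylinder(h = 714, r = 39);
translate([74, 853, 0]) cylinder(h = 714, r = 39);
translate([1673, 853, 0]) cylinder(h = 714, r = 39);
translate([0, 0, 749]) {
  translate([0, 0, 720]) cube([980, 702, 43]);
  translate([22, 22, 0]) cube([58, 58, 720]);
  translate([900, 22, 0]) cube([58, 58, 720]);
  translate([22, 622, 0]) cube([58, 58, 720]);
  translate([900, 622, 0]) cube([58, 58, 720]);
}
translate([704, -595, 0]) {
  translate([0, 0, 343]) cube([339, 285, 38]);
  translate([17, 17, 0]) cylinder(h = 343, r = 17);
  translate([322, 17, 0]) cylinder(h = 343, r = 17);
  translate([17, 268, 0]) cylinder(h = 343, r = 17);
  translate([322, 268, 0]) cylinder(h = 343, r = 17);
}
translate([704, 1237, 0]) {
  translate([0, 0, 343]) cube([339, 285, 38]);
  translate([17, 17, 0]) cylinder(h = 343, r = 17);
  translate([322, 17, 0]) cylinder(h = 343, r = 17);
  translate([17, 268, 0]) cylinder(h = 343, r = 17);
  translate([322, 268, 0]) cylinder(h = 343, r = 17);
}
translate([-649, 321, 0]) {
  translate([0, 0, 343]) cube([339, 285, 38]);
  translate([17, 17, 0]) cylinder(h = 343, r = 17);
  translate([322, 17, 0]) cylinder(h = 343, r = 17);
  translate([17, 268, 0]) cylinder(h = 343, r = 17);
  translate([322, 268, 0]) cylinder(h = 343, r = 17);
}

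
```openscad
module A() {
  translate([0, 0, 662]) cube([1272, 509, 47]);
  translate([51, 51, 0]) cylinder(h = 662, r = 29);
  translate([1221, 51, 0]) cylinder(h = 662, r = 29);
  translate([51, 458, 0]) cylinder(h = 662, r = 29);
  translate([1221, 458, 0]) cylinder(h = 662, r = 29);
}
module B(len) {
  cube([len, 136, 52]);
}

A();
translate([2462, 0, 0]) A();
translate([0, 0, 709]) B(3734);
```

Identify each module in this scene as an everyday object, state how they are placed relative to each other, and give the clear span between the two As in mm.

Second table starts at x = 2462; first ends at x = 1272; clear span = 2462 − 1272 = 1190 mm.

A is a table. B is a beam. A beam spans the tops of two tables. The clear span between the two tables is 1190 mm.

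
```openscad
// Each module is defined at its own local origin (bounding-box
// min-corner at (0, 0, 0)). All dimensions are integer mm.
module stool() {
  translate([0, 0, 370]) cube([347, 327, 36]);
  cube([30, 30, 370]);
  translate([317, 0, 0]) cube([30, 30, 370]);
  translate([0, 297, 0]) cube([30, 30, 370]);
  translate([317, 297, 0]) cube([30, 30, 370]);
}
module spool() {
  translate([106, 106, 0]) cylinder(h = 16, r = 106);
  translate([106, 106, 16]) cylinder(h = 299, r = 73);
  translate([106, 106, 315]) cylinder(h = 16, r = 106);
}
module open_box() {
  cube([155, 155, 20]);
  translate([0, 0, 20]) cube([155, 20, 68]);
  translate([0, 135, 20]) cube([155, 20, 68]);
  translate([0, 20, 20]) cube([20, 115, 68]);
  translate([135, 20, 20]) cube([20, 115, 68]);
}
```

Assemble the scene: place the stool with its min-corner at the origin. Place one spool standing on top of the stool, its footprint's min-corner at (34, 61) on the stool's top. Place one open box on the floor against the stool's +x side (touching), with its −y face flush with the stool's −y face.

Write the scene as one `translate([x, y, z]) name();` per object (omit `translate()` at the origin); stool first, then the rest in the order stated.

stool();
translate([34, 61, 406]) spool();
translate([347, 0, 0]) open_box();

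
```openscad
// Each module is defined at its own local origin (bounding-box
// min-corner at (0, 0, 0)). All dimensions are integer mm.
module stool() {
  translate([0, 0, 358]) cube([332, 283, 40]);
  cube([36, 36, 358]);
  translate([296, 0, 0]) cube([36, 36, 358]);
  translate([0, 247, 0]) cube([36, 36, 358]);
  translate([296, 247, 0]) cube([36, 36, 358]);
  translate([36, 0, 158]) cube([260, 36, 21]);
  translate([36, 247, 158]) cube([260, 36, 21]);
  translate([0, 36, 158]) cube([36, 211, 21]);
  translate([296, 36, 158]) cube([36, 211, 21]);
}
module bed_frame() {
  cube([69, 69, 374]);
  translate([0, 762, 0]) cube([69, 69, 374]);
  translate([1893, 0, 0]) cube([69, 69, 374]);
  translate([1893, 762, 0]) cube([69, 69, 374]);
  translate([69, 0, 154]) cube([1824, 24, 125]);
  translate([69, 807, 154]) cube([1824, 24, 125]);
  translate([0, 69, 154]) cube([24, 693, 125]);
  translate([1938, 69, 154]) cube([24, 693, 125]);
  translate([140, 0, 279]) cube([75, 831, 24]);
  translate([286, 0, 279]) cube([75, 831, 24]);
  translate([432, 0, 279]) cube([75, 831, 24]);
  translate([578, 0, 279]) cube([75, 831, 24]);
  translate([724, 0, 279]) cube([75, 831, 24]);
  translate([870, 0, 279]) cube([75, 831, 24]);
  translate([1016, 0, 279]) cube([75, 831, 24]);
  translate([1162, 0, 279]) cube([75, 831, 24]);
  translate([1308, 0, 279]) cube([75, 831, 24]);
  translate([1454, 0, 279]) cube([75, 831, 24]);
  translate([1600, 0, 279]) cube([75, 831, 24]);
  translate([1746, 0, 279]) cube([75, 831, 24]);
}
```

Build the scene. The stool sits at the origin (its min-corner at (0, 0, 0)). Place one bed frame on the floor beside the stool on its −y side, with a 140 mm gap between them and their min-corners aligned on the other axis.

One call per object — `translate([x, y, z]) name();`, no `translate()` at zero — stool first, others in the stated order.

stool();
translate([0, -971, 0]) bed_frame();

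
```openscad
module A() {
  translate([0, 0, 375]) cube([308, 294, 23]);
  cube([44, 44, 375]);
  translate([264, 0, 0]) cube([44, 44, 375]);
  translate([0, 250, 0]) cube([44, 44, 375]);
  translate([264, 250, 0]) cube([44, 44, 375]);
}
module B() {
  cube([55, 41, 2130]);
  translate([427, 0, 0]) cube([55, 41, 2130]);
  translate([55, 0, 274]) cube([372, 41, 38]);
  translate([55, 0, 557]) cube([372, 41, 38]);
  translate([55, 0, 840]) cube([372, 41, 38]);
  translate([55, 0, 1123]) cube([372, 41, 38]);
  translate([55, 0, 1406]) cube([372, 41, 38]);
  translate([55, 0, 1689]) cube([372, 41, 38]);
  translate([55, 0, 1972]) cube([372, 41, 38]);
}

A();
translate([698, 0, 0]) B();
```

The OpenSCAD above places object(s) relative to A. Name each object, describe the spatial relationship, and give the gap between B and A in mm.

A is a stool. B is a ladder. The ladder is on the floor beside the stool on its +x side. The gap between the ladder and the stool is 390 mm.

The ladder's nearest face is 390 mm from the stool's +x face.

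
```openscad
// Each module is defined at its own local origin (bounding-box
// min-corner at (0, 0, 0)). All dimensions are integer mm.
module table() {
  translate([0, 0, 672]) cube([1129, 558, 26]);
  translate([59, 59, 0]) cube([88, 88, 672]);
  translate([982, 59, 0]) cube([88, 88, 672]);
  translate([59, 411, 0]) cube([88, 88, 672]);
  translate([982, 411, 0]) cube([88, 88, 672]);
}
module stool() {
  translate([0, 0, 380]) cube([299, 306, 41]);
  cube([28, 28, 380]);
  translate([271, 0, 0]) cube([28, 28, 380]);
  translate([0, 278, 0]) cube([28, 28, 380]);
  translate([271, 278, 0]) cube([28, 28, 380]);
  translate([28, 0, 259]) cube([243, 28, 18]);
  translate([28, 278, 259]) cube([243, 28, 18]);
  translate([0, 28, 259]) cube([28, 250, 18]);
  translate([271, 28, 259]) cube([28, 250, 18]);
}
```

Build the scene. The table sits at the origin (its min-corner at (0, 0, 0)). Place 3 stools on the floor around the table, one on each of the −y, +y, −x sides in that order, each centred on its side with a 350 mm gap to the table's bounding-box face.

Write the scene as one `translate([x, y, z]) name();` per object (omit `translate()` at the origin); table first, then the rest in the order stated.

table();
translate([415, -656, 0]) stool();
translate([415, 908, 0]) stool();
translate([-649, 126, 0]) stool();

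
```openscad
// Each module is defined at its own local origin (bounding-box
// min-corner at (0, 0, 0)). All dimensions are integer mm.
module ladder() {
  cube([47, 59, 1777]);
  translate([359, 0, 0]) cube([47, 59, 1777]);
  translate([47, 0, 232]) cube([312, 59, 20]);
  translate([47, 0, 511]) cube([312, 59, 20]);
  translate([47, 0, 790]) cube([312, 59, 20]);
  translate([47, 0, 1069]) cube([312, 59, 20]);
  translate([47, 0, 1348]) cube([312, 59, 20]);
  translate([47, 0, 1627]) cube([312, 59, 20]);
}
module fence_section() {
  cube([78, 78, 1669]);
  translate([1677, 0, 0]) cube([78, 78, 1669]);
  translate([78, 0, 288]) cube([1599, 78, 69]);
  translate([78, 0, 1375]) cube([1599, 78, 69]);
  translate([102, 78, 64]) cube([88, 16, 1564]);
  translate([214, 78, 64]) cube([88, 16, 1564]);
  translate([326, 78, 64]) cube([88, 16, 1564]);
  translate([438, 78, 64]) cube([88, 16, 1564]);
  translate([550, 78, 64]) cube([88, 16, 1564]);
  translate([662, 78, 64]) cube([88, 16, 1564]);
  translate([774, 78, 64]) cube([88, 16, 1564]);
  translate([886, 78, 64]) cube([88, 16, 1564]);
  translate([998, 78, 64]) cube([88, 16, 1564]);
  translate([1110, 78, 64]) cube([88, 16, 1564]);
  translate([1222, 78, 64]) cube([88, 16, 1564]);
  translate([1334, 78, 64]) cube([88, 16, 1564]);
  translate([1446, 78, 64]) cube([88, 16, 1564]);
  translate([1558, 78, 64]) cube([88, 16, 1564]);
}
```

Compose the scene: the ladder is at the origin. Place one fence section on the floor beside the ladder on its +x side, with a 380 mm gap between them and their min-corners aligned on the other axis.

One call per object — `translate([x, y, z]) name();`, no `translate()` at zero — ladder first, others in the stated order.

ladder();
translate([786, 0, 0]) fence_section();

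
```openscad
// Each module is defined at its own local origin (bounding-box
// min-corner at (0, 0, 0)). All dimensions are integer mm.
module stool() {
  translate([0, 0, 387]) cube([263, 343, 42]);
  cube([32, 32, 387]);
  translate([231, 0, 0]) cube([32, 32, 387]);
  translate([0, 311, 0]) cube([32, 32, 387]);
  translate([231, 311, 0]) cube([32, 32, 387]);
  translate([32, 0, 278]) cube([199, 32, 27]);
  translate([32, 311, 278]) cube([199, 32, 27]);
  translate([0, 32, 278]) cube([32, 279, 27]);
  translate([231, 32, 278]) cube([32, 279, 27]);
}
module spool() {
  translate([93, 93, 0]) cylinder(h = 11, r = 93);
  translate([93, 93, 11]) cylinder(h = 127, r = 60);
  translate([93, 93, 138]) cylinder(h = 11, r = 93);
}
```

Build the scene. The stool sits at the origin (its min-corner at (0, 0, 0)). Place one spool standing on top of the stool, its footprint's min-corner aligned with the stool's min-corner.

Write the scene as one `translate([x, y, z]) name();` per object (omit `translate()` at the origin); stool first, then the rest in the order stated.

stool();
translate([0, 0, 429]) spool();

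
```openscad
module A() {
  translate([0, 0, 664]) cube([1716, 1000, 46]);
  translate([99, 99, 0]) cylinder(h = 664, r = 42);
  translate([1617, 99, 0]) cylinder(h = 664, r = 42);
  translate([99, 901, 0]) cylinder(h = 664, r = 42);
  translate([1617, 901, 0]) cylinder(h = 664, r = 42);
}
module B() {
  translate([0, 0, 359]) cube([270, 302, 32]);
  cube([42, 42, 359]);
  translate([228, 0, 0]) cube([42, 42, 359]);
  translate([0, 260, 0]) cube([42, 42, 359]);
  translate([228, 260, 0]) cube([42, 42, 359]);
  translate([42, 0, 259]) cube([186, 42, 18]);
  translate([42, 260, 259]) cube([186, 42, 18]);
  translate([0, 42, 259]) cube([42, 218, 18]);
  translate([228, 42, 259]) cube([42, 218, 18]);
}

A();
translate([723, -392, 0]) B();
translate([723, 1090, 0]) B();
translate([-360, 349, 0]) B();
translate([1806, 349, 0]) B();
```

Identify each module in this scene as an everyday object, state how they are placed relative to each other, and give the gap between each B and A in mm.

A is a table. B is a stool. Four stools sit around the table at the −y, +y, −x, +x sides. The gap between each stool and the table is 90 mm.

Each stool's nearest face is 90 mm from the table's bounding box.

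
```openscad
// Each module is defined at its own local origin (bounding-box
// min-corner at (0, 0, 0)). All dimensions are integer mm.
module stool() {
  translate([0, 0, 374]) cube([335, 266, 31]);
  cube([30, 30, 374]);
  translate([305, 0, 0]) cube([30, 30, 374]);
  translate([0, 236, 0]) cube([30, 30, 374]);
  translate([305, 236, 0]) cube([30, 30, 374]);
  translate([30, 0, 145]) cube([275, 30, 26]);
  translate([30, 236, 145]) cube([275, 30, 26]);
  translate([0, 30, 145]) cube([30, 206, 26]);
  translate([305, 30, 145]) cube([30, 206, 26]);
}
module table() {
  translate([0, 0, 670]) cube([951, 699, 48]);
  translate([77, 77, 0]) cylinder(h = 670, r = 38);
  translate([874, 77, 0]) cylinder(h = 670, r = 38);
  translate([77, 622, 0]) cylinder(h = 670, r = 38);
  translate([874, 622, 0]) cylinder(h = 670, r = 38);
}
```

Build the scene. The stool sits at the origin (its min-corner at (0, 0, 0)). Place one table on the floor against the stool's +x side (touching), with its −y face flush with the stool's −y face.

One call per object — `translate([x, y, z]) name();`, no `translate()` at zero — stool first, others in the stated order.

stool();
translate([335, 0, 0]) table();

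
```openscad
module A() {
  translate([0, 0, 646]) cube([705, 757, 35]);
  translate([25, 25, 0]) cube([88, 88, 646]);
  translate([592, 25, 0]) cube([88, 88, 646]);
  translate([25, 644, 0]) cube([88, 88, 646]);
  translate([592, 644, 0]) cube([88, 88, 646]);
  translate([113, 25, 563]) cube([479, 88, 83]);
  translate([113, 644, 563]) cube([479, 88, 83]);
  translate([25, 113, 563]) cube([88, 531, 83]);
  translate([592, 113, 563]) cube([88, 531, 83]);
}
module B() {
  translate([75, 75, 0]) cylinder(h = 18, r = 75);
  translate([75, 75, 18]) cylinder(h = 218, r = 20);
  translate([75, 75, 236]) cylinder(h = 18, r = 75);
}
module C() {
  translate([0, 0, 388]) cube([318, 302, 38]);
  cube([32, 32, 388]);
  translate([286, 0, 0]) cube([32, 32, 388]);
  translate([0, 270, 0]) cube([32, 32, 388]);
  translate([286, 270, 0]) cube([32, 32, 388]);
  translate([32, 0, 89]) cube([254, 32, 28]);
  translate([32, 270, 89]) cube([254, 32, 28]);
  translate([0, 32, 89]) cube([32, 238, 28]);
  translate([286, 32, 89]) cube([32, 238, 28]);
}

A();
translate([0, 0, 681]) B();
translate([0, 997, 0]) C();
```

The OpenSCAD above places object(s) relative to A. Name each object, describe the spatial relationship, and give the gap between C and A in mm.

A is a table. B is a spool. C is a stool. The spool is on top of the table. The stool is on the floor beside the table on its +y side. The gap between the stool and the table is 240 mm.

The stool's nearest face is 240 mm from the table's +y face.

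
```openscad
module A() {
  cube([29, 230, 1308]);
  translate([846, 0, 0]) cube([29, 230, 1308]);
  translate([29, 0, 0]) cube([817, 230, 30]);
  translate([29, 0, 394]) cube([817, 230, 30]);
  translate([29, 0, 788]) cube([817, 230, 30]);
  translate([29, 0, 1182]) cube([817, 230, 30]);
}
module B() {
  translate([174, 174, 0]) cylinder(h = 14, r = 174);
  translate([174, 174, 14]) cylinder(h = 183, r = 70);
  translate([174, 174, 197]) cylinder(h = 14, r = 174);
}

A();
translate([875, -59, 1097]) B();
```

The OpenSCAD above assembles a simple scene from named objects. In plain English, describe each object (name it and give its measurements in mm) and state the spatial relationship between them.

A is a bookshelf 875 mm wide overall, 230 mm deep and 1308 mm tall. The two sides are 29 mm thick vertical panels. 4 horizontal shelves of 30 mm thickness span between the inner faces of the sides; the lowest shelf sits on the floor and shelves are stacked with a clear vertical gap of 364 mm between each pair.

B is a spool: two coaxial disc flanges of radius 174 mm and thickness 14 mm, joined by a core cylinder of radius 70 mm and height 183 mm. The lower flange rests on z = 0 and the three cylinders share a vertical axis.

The spool is beside the bookshelf with their tops flush at z = 1308.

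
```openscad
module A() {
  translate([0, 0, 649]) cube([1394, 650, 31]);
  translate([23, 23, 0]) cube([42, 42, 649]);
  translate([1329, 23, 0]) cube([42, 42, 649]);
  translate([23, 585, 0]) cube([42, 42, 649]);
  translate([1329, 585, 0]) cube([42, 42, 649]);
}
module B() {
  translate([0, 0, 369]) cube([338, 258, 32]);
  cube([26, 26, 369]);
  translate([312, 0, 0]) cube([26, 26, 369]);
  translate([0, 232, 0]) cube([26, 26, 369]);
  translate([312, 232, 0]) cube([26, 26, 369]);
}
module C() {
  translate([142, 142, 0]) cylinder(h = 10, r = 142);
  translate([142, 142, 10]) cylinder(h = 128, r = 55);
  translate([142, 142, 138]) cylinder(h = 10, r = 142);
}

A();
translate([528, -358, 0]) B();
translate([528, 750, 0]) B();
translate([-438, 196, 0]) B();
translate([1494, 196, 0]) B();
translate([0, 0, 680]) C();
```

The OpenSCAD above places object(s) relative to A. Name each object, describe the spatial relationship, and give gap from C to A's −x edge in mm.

A is a table. B is a stool. C is a spool. Four stools sit around the table at the −y, +y, −x, +x sides. The spool is on top of the table. The gap from the spool to the table's −x edge is 0 mm.

The spool's min-x is at 0; the table's min-x is 0; gap = 0 mm.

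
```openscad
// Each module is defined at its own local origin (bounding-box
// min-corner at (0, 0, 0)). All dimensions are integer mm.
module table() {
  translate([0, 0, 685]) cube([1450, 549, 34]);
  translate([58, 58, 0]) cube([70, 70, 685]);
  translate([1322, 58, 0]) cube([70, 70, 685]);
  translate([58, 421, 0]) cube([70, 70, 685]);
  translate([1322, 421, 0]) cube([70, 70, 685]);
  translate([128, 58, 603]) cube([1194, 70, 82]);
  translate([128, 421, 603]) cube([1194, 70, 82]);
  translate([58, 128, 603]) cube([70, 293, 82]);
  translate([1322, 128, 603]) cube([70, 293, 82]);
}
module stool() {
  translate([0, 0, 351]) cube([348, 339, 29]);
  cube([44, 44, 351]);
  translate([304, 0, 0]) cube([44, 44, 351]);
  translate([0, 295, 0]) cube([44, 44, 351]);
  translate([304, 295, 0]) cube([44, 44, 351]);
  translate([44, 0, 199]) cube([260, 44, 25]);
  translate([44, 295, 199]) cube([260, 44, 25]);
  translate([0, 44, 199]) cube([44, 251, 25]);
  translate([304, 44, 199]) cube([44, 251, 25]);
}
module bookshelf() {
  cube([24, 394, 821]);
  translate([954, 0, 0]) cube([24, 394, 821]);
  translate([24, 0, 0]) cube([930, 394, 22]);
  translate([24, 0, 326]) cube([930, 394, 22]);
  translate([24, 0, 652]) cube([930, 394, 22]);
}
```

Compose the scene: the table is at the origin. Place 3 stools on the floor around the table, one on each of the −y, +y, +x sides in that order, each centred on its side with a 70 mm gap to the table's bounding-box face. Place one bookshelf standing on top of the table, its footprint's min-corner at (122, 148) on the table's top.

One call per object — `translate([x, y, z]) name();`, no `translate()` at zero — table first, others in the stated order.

table();
translate([551, -409, 0]) stool();
translate([551, 619, 0]) stool();
translate([1520, 105, 0]) stool();
translate([122, 148, 719]) bookshelf();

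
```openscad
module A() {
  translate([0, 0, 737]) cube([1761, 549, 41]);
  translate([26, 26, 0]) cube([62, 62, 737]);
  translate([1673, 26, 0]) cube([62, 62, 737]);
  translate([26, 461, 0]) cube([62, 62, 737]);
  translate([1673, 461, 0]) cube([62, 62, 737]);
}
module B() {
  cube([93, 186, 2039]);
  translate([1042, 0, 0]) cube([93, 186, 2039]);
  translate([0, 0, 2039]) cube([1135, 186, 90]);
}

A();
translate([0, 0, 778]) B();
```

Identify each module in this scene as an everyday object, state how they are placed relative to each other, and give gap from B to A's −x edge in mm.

A is a table. B is a door frame. The door frame is on top of the table. The gap from the door frame to the table's −x edge is 0 mm.

The door frame's min-x is at 0; the table's min-x is 0; gap = 0 mm.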